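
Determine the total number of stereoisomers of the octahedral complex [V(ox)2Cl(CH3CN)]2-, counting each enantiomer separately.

3

The six octahedral sites form three mutually perpendicular trans pairs.
Each ox is bidentate and must span two cis positions.
There are 2 geometric isomers: Cl and CH3CN mutually trans; Cl and CH3CN mutually cis (chiral).
One of these lacks any improper symmetry element and so occurs as an enantiomeric pair, giving 2 + 1 = 3 stereoisomers in total.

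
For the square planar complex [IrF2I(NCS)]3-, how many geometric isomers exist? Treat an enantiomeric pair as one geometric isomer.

Working through the distinct placements yields 2 geometric isomers: F cis; F trans.

2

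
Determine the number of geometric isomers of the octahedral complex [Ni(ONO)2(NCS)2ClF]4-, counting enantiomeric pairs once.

The six octahedral sites form three mutually perpendicular trans pairs.
There are 6 geometric isomers: ONO trans, NCS trans; ONO cis, NCS cis (3 arrangements, 2 chiral); ONO trans, NCS cis; ONO cis, NCS trans.

6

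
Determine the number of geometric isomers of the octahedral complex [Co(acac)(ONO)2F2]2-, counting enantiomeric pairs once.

3

The six octahedral sites form three mutually perpendicular trans pairs.
Each acac is bidentate and must span two cis positions.
The distinct arrangements are (3 in all): ONO cis, F trans; ONO cis, F cis (chiral); ONO trans, F cis.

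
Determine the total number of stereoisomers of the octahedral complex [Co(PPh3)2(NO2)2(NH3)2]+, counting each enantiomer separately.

In an octahedral complex each vertex has one trans partner and four cis neighbours.
The distinct arrangements are (5 in all): PPh3 trans, NO2 trans, NH3 trans; PPh3 cis, NO2 cis, NH3 trans; PPh3 trans, NO2 cis, NH3 cis; PPh3 cis, NO2 cis, NH3 cis (chiral); PPh3 cis, NO2 trans, NH3 cis.
One of these lacks any improper symmetry element and so occurs as an enantiomeric pair, giving 5 + 1 = 6 stereoisomers in total.

6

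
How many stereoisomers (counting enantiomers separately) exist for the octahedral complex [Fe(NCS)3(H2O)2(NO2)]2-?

3

In an octahedral complex each vertex has one trans partner and four cis neighbours.
The distinct arrangements are (3 in all): NCS mer, H2O trans; NCS fac, H2O cis; NCS mer, H2O cis.
Each arrangement has an internal mirror plane or centre of symmetry, so none is chiral.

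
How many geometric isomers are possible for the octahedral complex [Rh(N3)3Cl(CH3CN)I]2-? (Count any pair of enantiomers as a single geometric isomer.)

4

In an octahedral complex each vertex has one trans partner and four cis neighbours.
Systematic placement gives 4 geometric isomers: N3 mer (3 arrangements); N3 fac (chiral).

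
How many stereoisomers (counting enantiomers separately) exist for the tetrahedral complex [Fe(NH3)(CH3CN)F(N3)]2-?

2

Only one geometric arrangement is possible; it has no improper symmetry element, so it exists as a pair of enantiomers (2 stereoisomers).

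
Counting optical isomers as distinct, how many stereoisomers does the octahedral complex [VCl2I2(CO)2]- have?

6

Systematic placement gives 5 geometric isomers: Cl trans, I trans, CO trans; Cl cis, I cis, CO trans; Cl cis, I trans, CO cis; Cl cis, I cis, CO cis (chiral); Cl trans, I cis, CO cis.
One of these lacks any improper symmetry element and so occurs as an enantiomeric pair, giving 5 + 1 = 6 stereoisomers in total.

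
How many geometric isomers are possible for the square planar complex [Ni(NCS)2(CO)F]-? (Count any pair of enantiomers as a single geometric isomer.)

In a square planar complex each vertex has one trans partner and two cis neighbours.
Working through the distinct placements yields 2 geometric isomers: NCS cis; NCS trans.

2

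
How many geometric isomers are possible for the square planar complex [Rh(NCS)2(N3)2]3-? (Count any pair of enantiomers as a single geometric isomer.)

Systematic placement gives 2 geometric isomers: NCS cis; NCS trans.

2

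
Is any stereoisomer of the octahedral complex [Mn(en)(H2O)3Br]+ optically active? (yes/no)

The six octahedral sites form three mutually perpendicular trans pairs.
Each en is bidentate and must span two cis positions.
Working through the distinct placements yields 2 geometric isomers: H2O fac; H2O mer.
Each arrangement has an internal mirror plane or centre of symmetry, so none is chiral.

no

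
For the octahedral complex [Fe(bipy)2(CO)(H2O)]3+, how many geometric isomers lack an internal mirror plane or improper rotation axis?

1

In an octahedral complex each vertex has one trans partner and four cis neighbours.
Each bipy is bidentate and must span two cis positions.
Systematic placement gives 2 geometric isomers: CO and H2O mutually trans; CO and H2O mutually cis (chiral).
One of these lacks any improper symmetry element and so occurs as an enantiomeric pair, giving 2 + 1 = 3 stereoisomers in total.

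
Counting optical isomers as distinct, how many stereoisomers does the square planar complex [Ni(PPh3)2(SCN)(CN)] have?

In a square planar complex each vertex has one trans partner and two cis neighbours.
Working through the distinct placements yields 2 geometric isomers: PPh3 cis; PPh3 trans.
Each arrangement has an internal mirror plane or centre of symmetry, so none is chiral.

2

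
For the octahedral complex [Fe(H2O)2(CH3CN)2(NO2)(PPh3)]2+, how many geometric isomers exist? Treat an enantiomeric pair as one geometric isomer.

The six octahedral sites form three mutually perpendicular trans pairs.
Working through the distinct placements yields 6 geometric isomers: H2O trans, CH3CN trans; H2O cis, CH3CN trans; H2O cis, CH3CN cis (3 arrangements, 2 chiral); H2O trans, CH3CN cis.

6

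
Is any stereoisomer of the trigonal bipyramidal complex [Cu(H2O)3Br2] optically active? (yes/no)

no

There are 3 geometric isomers: Br both axial; Br one axial, one equatorial; Br both equatorial.
Each arrangement has an internal mirror plane or centre of symmetry, so none is chiral.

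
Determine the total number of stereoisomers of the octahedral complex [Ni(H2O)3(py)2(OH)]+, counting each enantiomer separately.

In an octahedral complex each vertex has one trans partner and four cis neighbours.
Systematic placement gives 3 geometric isomers: H2O mer, py trans; H2O mer, py cis; H2O fac, py cis.
Each arrangement has an internal mirror plane or centre of symmetry, so none is chiral.

3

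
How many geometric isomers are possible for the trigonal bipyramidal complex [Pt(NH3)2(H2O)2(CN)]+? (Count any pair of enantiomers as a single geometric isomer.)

5

Exhaustive case analysis gives 5 geometric isomers.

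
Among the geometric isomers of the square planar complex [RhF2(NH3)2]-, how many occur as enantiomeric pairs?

In a square planar complex each vertex has one trans partner and two cis neighbours.
The distinct arrangements are (2 in all): F cis; F trans.
Each arrangement has an internal mirror plane or centre of symmetry, so none is chiral.

0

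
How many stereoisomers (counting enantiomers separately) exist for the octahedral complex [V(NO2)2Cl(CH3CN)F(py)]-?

15

The six octahedral sites form three mutually perpendicular trans pairs.
Systematic enumeration (placing each ligand type in turn and discarding arrangements equivalent by rotation or reflection) gives 9 geometric isomers.
Of these, 6 lack any improper symmetry element and so occur as enantiomeric pairs, giving 9 + 6 = 15 stereoisomers in total.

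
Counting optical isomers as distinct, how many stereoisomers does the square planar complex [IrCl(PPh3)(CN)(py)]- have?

In a square planar complex each vertex has one trans partner and two cis neighbours.
The distinct arrangements are (3 in all): (CN/PPh3 trans, Cl/py trans); (CN/py trans, Cl/PPh3 trans); (CN/Cl trans, PPh3/py trans).
Each arrangement has an internal mirror plane or centre of symmetry, so none is chiral.

3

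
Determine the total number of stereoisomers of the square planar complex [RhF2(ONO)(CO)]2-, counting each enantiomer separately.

2

In a square planar complex each vertex has one trans partner and two cis neighbours.
There are 2 geometric isomers: F cis; F trans.
Each arrangement has an internal mirror plane or centre of symmetry, so none is chiral.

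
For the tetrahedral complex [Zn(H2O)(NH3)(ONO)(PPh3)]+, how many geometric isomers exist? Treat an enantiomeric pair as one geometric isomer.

1

In a tetrahedral complex all four positions are equivalent and every pair of ligands is adjacent — there is no cis/trans distinction.
Only one geometric arrangement is possible; it has no improper symmetry element, so it exists as a pair of enantiomers (2 stereoisomers).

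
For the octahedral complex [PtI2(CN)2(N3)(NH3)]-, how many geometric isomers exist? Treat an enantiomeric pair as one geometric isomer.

Systematic placement gives 6 geometric isomers: I trans, CN trans; I cis, CN trans; I cis, CN cis (3 arrangements, 2 chiral); I trans, CN cis.

6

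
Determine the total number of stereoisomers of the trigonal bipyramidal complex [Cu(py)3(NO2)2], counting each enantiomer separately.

In a trigonal bipyramid the two axial positions differ from the three equatorial ones.
The distinct arrangements are (3 in all): NO2 both axial; NO2 one axial, one equatorial; NO2 both equatorial.
Each arrangement has an internal mirror plane or centre of symmetry, so none is chiral.

3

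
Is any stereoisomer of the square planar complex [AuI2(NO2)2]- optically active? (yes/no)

no

A square has two trans pairs of vertices; adjacent vertices are cis.
There are 2 geometric isomers: I cis; I trans.
Each arrangement has an internal mirror plane or centre of symmetry, so none is chiral.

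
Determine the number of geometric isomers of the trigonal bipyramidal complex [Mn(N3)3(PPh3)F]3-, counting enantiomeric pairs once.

In a trigonal bipyramid the two axial positions differ from the three equatorial ones.
Working through the distinct placements yields 4 geometric isomers: PPh3 equatorial, F axial; PPh3 axial, F axial; PPh3 equatorial, F equatorial; PPh3 axial, F equatorial.

4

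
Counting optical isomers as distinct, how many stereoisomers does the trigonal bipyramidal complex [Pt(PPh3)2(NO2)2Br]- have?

In a trigonal bipyramid the two axial positions differ from the three equatorial ones.
Exhaustive case analysis gives 5 geometric isomers.
One of these lacks any improper symmetry element and so occurs as an enantiomeric pair, giving 5 + 1 = 6 stereoisomers in total.

6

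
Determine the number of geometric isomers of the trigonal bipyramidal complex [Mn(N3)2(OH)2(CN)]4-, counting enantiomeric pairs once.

5

Exhaustive case analysis gives 5 geometric isomers.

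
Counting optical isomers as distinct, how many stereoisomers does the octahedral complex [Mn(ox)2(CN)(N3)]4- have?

The six octahedral sites form three mutually perpendicular trans pairs.
Each ox is bidentate and must span two cis positions.
Working through the distinct placements yields 2 geometric isomers: CN and N3 mutually trans; CN and N3 mutually cis (chiral).
One of these lacks any improper symmetry element and so occurs as an enantiomeric pair, giving 2 + 1 = 3 stereoisomers in total.

3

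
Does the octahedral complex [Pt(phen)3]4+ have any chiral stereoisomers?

Each phen is bidentate and must span two cis positions.
Only one geometric arrangement is possible; it has no improper symmetry element, so it exists as a pair of enantiomers (2 stereoisomers).

yes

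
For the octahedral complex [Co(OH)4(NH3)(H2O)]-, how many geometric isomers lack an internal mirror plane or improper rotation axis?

0

Working through the distinct placements yields 2 geometric isomers: NH3 and H2O mutually trans; NH3 and H2O mutually cis.
Each arrangement has an internal mirror plane or centre of symmetry, so none is chiral.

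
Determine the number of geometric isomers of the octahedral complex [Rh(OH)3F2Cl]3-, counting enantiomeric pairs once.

3

An octahedron has six vertices in three trans pairs; every non-trans pair is cis.
The distinct arrangements are (3 in all): OH mer, F cis; OH mer, F trans; OH fac, F cis.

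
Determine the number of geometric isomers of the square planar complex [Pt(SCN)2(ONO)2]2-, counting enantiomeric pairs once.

In a square planar complex each vertex has one trans partner and two cis neighbours.
The distinct arrangements are (2 in all): SCN cis; SCN trans.

2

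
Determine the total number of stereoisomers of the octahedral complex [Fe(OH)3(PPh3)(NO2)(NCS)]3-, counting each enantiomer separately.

5

There are 4 geometric isomers: OH mer (3 arrangements); OH fac (chiral).
One of these lacks any improper symmetry element and so occurs as an enantiomeric pair, giving 4 + 1 = 5 stereoisomers in total.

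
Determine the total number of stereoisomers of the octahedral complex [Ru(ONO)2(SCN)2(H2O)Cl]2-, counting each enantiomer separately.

In an octahedral complex each vertex has one trans partner and four cis neighbours.
The distinct arrangements are (6 in all): ONO trans, SCN trans; ONO cis, SCN cis (3 arrangements, 2 chiral); ONO cis, SCN trans; ONO trans, SCN cis.
Of these, 2 lack any improper symmetry element and so occur as enantiomeric pairs, giving 6 + 2 = 8 stereoisomers in total.

8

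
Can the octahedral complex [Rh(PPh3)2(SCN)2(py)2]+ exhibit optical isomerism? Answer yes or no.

The six octahedral sites form three mutually perpendicular trans pairs.
There are 5 geometric isomers: PPh3 trans, SCN trans, py trans; PPh3 trans, SCN cis, py cis; PPh3 cis, SCN cis, py trans; PPh3 cis, SCN cis, py cis (chiral); PPh3 cis, SCN trans, py cis.
One of these lacks any improper symmetry element and so occurs as an enantiomeric pair, giving 5 + 1 = 6 stereoisomers in total.

yes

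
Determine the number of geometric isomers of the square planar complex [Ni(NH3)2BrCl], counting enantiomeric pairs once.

2

A square has two trans pairs of vertices; adjacent vertices are cis.
There are 2 geometric isomers: NH3 cis; NH3 trans.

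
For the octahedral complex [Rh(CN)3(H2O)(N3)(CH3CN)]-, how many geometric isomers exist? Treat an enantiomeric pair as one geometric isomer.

An octahedron has six vertices in three trans pairs; every non-trans pair is cis.
Systematic placement gives 4 geometric isomers: CN mer (3 arrangements); CN fac (chiral).

4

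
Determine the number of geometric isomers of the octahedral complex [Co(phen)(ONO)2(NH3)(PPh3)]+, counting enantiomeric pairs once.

4

The six octahedral sites form three mutually perpendicular trans pairs.
Each phen is bidentate and must span two cis positions.
Working through the distinct placements yields 4 geometric isomers: ONO cis (3 arrangements, 2 chiral); ONO trans.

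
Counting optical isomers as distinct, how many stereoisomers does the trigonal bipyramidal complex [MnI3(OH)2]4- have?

In a trigonal bipyramid the two axial positions differ from the three equatorial ones.
There are 3 geometric isomers: OH both equatorial; OH one axial, one equatorial; OH both axial.
Each arrangement has an internal mirror plane or centre of symmetry, so none is chiral.

3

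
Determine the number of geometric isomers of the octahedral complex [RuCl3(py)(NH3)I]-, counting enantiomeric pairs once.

4

There are 4 geometric isomers: Cl mer (3 arrangements); Cl fac (chiral).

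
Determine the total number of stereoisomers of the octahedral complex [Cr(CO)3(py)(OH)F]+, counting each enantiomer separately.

5

An octahedron has six vertices in three trans pairs; every non-trans pair is cis.
Working through the distinct placements yields 4 geometric isomers: CO mer (3 arrangements); CO fac (chiral).
One of these lacks any improper symmetry element and so occurs as an enantiomeric pair, giving 4 + 1 = 5 stereoisomers in total.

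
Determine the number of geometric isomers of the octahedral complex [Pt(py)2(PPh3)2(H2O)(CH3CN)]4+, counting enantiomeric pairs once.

The six octahedral sites form three mutually perpendicular trans pairs.
Systematic placement gives 6 geometric isomers: py trans, PPh3 trans; py cis, PPh3 cis (3 arrangements, 2 chiral); py trans, PPh3 cis; py cis, PPh3 trans.

6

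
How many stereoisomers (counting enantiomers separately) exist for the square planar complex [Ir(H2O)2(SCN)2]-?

2

A square has two trans pairs of vertices; adjacent vertices are cis.
There are 2 geometric isomers: H2O cis; H2O trans.
Each arrangement has an internal mirror plane or centre of symmetry, so none is chiral.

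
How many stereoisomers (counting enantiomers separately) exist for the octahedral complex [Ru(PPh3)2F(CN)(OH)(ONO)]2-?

Placing the ligands in turn and identifying arrangements related by rotation or reflection leaves 9 distinct geometric isomers.
Of these, 6 lack any improper symmetry element and so occur as enantiomeric pairs, giving 9 + 6 = 15 stereoisomers in total.

15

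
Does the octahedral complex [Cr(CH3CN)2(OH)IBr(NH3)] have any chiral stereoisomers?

The six octahedral sites form three mutually perpendicular trans pairs.
Exhaustive case analysis gives 9 geometric isomers.
Of these, 6 lack any improper symmetry element and so occur as enantiomeric pairs, giving 9 + 6 = 15 stereoisomers in total.

yes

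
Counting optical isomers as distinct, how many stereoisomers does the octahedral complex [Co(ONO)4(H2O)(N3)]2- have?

An octahedron has six vertices in three trans pairs; every non-trans pair is cis.
Working through the distinct placements yields 2 geometric isomers: H2O and N3 mutually trans; H2O and N3 mutually cis.
Each arrangement has an internal mirror plane or centre of symmetry, so none is chiral.

2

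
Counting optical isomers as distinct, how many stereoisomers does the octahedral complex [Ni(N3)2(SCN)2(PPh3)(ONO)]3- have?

In an octahedral complex each vertex has one trans partner and four cis neighbours.
The distinct arrangements are (6 in all): N3 trans, SCN trans; N3 trans, SCN cis; N3 cis, SCN trans; N3 cis, SCN cis (3 arrangements, 2 chiral).
Of these, 2 lack any improper symmetry element and so occur as enantiomeric pairs, giving 6 + 2 = 8 stereoisomers in total.

8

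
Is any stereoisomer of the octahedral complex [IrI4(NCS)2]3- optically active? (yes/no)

An octahedron has six vertices in three trans pairs; every non-trans pair is cis.
Working through the distinct placements yields 2 geometric isomers: NCS trans; NCS cis.
Each arrangement has an internal mirror plane or centre of symmetry, so none is chiral.

no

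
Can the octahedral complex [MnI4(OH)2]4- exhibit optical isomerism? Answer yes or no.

The six octahedral sites form three mutually perpendicular trans pairs.
There are 2 geometric isomers: OH trans; OH cis.
Each arrangement has an internal mirror plane or centre of symmetry, so none is chiral.

no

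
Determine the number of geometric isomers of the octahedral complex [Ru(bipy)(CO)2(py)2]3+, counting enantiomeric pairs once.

3

The six octahedral sites form three mutually perpendicular trans pairs.
Each bipy is bidentate and must span two cis positions.
Systematic placement gives 3 geometric isomers: CO trans, py cis; CO cis, py trans; CO cis, py cis (chiral).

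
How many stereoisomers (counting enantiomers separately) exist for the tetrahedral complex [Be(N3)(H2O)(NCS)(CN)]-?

2

Only one geometric arrangement is possible; it has no improper symmetry element, so it exists as a pair of enantiomers (2 stereoisomers).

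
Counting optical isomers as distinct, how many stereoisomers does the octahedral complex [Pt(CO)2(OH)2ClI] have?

8

There are 6 geometric isomers: CO trans, OH trans; CO trans, OH cis; CO cis, OH trans; CO cis, OH cis (3 arrangements, 2 chiral).
Of these, 2 lack any improper symmetry element and so occur as enantiomeric pairs, giving 6 + 2 = 8 stereoisomers in total.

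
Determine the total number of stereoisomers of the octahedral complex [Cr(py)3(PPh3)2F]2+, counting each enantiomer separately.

The six octahedral sites form three mutually perpendicular trans pairs.
Working through the distinct placements yields 3 geometric isomers: py mer, PPh3 cis; py mer, PPh3 trans; py fac, PPh3 cis.
Each arrangement has an internal mirror plane or centre of symmetry, so none is chiral.

3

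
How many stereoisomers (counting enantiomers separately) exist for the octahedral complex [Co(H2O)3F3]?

The six octahedral sites form three mutually perpendicular trans pairs.
Working through the distinct placements yields 2 geometric isomers: H2O mer; H2O fac.
Each arrangement has an internal mirror plane or centre of symmetry, so none is chiral.

2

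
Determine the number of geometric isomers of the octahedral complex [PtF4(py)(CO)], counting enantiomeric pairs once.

An octahedron has six vertices in three trans pairs; every non-trans pair is cis.
The distinct arrangements are (2 in all): py and CO mutually cis; py and CO mutually trans.

2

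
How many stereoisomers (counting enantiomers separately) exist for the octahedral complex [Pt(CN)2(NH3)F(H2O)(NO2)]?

15

The six octahedral sites form three mutually perpendicular trans pairs.
Placing the ligands in turn and identifying arrangements related by rotation or reflection leaves 9 distinct geometric isomers.
Of these, 6 lack any improper symmetry element and so occur as enantiomeric pairs, giving 9 + 6 = 15 stereoisomers in total.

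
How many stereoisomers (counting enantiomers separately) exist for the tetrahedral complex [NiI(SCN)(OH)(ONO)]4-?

In a tetrahedral complex all four positions are equivalent and every pair of ligands is adjacent — there is no cis/trans distinction.
Only one geometric arrangement is possible; it has no improper symmetry element, so it exists as a pair of enantiomers (2 stereoisomers).

2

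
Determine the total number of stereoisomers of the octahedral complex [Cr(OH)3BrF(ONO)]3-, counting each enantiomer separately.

An octahedron has six vertices in three trans pairs; every non-trans pair is cis.
Working through the distinct placements yields 4 geometric isomers: OH mer (3 arrangements); OH fac (chiral).
One of these lacks any improper symmetry element and so occurs as an enantiomeric pair, giving 4 + 1 = 5 stereoisomers in total.

5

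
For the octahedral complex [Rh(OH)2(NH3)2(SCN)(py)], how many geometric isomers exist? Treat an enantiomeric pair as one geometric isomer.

An octahedron has six vertices in three trans pairs; every non-trans pair is cis.
There are 6 geometric isomers: OH trans, NH3 trans; OH cis, NH3 trans; OH cis, NH3 cis (3 arrangements, 2 chiral); OH trans, NH3 cis.

6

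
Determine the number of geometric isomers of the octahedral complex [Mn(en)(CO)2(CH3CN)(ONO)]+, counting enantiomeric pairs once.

4

The six octahedral sites form three mutually perpendicular trans pairs.
Each en is bidentate and must span two cis positions.
The distinct arrangements are (4 in all): CO cis (3 arrangements, 2 chiral); CO trans.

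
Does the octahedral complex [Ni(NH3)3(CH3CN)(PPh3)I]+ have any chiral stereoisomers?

yes

Working through the distinct placements yields 4 geometric isomers: NH3 mer (3 arrangements); NH3 fac (chiral).
One of these lacks any improper symmetry element and so occurs as an enantiomeric pair, giving 4 + 1 = 5 stereoisomers in total.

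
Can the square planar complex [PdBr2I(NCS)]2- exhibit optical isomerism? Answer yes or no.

In a square planar complex each vertex has one trans partner and two cis neighbours.
Systematic placement gives 2 geometric isomers: Br cis; Br trans.
Each arrangement has an internal mirror plane or centre of symmetry, so none is chiral.

no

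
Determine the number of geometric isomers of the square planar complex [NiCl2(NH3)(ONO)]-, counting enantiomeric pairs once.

A square has two trans pairs of vertices; adjacent vertices are cis.
Working through the distinct placements yields 2 geometric isomers: Cl cis; Cl trans.

2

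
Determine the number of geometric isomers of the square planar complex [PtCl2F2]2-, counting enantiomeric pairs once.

In a square planar complex each vertex has one trans partner and two cis neighbours.
Systematic placement gives 2 geometric isomers: Cl cis; Cl trans.

2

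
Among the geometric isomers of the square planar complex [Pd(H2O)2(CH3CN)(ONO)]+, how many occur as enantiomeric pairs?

A square has two trans pairs of vertices; adjacent vertices are cis.
Working through the distinct placements yields 2 geometric isomers: H2O cis; H2O trans.
Each arrangement has an internal mirror plane or centre of symmetry, so none is chiral.

0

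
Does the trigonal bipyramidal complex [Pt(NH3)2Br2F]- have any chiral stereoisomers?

yes

A trigonal bipyramid has two axial and three equatorial sites, which are chemically inequivalent.
Systematic enumeration (placing each ligand type in turn and discarding arrangements equivalent by rotation or reflection) gives 5 geometric isomers.
One of these lacks any improper symmetry element and so occurs as an enantiomeric pair, giving 5 + 1 = 6 stereoisomers in total.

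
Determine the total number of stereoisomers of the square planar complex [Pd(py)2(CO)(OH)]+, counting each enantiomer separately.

2

The distinct arrangements are (2 in all): py cis; py trans.
Each arrangement has an internal mirror plane or centre of symmetry, so none is chiral.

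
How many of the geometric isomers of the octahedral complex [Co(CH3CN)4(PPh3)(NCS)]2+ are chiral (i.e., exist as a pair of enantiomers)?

0

In an octahedral complex each vertex has one trans partner and four cis neighbours.
The distinct arrangements are (2 in all): PPh3 and NCS mutually trans; PPh3 and NCS mutually cis.
Each arrangement has an internal mirror plane or centre of symmetry, so none is chiral.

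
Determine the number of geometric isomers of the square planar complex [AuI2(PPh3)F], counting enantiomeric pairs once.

A square has two trans pairs of vertices; adjacent vertices are cis.
There are 2 geometric isomers: I cis; I trans.

2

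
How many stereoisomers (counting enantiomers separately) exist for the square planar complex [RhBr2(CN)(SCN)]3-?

A square has two trans pairs of vertices; adjacent vertices are cis.
The distinct arrangements are (2 in all): Br cis; Br trans.
Each arrangement has an internal mirror plane or centre of symmetry, so none is chiral.

2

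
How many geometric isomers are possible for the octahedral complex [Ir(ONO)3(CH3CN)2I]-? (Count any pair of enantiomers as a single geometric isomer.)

3

The six octahedral sites form three mutually perpendicular trans pairs.
Systematic placement gives 3 geometric isomers: ONO mer, CH3CN trans; ONO mer, CH3CN cis; ONO fac, CH3CN cis.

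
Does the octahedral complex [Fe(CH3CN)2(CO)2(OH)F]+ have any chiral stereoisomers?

The six octahedral sites form three mutually perpendicular trans pairs.
There are 6 geometric isomers: CH3CN trans, CO trans; CH3CN trans, CO cis; CH3CN cis, CO cis (3 arrangements, 2 chiral); CH3CN cis, CO trans.
Of these, 2 lack any improper symmetry element and so occur as enantiomeric pairs, giving 6 + 2 = 8 stereoisomers in total.

yes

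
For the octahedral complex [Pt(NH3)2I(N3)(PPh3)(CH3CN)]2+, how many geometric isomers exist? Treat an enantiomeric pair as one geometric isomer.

9

Exhaustive case analysis gives 9 geometric isomers.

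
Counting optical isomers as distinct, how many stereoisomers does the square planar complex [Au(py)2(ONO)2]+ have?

2

There are 2 geometric isomers: py cis; py trans.
Each arrangement has an internal mirror plane or centre of symmetry, so none is chiral.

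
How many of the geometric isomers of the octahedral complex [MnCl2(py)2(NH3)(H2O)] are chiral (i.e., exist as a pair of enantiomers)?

2

In an octahedral complex each vertex has one trans partner and four cis neighbours.
The distinct arrangements are (6 in all): Cl trans, py trans; Cl trans, py cis; Cl cis, py trans; Cl cis, py cis (3 arrangements, 2 chiral).
Of these, 2 lack any improper symmetry element and so occur as enantiomeric pairs, giving 6 + 2 = 8 stereoisomers in total.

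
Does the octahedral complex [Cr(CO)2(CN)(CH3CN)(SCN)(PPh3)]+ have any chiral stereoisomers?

yes

The six octahedral sites form three mutually perpendicular trans pairs.
Exhaustive case analysis gives 9 geometric isomers.
Of these, 6 lack any improper symmetry element and so occur as enantiomeric pairs, giving 9 + 6 = 15 stereoisomers in total.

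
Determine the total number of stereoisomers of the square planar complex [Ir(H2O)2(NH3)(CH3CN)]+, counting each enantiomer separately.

2

In a square planar complex each vertex has one trans partner and two cis neighbours.
Working through the distinct placements yields 2 geometric isomers: H2O cis; H2O trans.
Each arrangement has an internal mirror plane or centre of symmetry, so none is chiral.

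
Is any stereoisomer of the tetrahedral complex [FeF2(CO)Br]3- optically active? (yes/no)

no

All four vertices of a tetrahedron are equivalent and mutually adjacent, so cis/trans isomerism cannot arise.
Only one geometric arrangement is possible.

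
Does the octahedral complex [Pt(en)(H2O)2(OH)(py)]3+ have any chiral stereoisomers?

The six octahedral sites form three mutually perpendicular trans pairs.
Each en is bidentate and must span two cis positions.
Working through the distinct placements yields 4 geometric isomers: H2O trans; H2O cis (3 arrangements, 2 chiral).
Of these, 2 lack any improper symmetry element and so occur as enantiomeric pairs, giving 4 + 2 = 6 stereoisomers in total.

yes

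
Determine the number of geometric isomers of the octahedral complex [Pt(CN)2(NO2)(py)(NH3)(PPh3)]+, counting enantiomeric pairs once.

9

An octahedron has six vertices in three trans pairs; every non-trans pair is cis.
Systematic enumeration (placing each ligand type in turn and discarding arrangements equivalent by rotation or reflection) gives 9 geometric isomers.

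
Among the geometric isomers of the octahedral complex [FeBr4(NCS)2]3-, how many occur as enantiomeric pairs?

An octahedron has six vertices in three trans pairs; every non-trans pair is cis.
Systematic placement gives 2 geometric isomers: NCS trans; NCS cis.
Each arrangement has an internal mirror plane or centre of symmetry, so none is chiral.

0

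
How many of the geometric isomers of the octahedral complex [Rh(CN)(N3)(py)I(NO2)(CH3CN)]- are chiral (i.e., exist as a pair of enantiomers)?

An octahedron has six vertices in three trans pairs; every non-trans pair is cis.
Placing the ligands in turn and identifying arrangements related by rotation or reflection leaves 15 distinct geometric isomers.
Of these, 15 lack any improper symmetry element and so occur as enantiomeric pairs, giving 15 + 15 = 30 stereoisomers in total.

15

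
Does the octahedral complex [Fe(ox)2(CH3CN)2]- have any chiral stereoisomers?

yes

The six octahedral sites form three mutually perpendicular trans pairs.
Each ox is bidentate and must span two cis positions.
Working through the distinct placements yields 2 geometric isomers: CH3CN trans; CH3CN cis (chiral).
One of these lacks any improper symmetry element and so occurs as an enantiomeric pair, giving 2 + 1 = 3 stereoisomers in total.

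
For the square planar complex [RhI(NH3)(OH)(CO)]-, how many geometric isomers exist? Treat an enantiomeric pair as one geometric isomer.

The distinct arrangements are (3 in all): (CO/NH3 trans, I/OH trans); (CO/OH trans, I/NH3 trans); (CO/I trans, NH3/OH trans).

3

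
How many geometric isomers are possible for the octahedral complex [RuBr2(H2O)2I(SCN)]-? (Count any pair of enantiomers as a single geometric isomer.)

In an octahedral complex each vertex has one trans partner and four cis neighbours.
Systematic placement gives 6 geometric isomers: Br trans, H2O trans; Br trans, H2O cis; Br cis, H2O cis (3 arrangements, 2 chiral); Br cis, H2O trans.

6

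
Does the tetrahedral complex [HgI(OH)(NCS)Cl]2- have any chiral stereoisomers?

In a tetrahedral complex all four positions are equivalent and every pair of ligands is adjacent — there is no cis/trans distinction.
Only one geometric arrangement is possible; it has no improper symmetry element, so it exists as a pair of enantiomers (2 stereoisomers).

yes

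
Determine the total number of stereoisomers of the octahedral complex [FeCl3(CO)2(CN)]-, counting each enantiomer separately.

3

An octahedron has six vertices in three trans pairs; every non-trans pair is cis.
The distinct arrangements are (3 in all): Cl mer, CO cis; Cl mer, CO trans; Cl fac, CO cis.
Each arrangement has an internal mirror plane or centre of symmetry, so none is chiral.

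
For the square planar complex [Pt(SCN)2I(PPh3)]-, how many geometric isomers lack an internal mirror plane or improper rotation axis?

0

A square has two trans pairs of vertices; adjacent vertices are cis.
The distinct arrangements are (2 in all): SCN cis; SCN trans.
Each arrangement has an internal mirror plane or centre of symmetry, so none is chiral.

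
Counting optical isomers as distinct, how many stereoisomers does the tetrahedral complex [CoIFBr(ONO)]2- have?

All four vertices of a tetrahedron are equivalent and mutually adjacent, so cis/trans isomerism cannot arise.
Only one geometric arrangement is possible; it has no improper symmetry element, so it exists as a pair of enantiomers (2 stereoisomers).

2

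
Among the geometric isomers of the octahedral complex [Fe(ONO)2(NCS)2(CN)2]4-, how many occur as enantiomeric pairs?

1

An octahedron has six vertices in three trans pairs; every non-trans pair is cis.
Systematic placement gives 5 geometric isomers: ONO trans, NCS trans, CN trans; ONO cis, NCS cis, CN trans; ONO trans, NCS cis, CN cis; ONO cis, NCS cis, CN cis (chiral); ONO cis, NCS trans, CN cis.
One of these lacks any improper symmetry element and so occurs as an enantiomeric pair, giving 5 + 1 = 6 stereoisomers in total.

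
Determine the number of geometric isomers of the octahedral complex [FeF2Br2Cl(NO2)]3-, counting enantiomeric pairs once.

6

The distinct arrangements are (6 in all): F cis, Br trans; F trans, Br trans; F cis, Br cis (3 arrangements, 2 chiral); F trans, Br cis.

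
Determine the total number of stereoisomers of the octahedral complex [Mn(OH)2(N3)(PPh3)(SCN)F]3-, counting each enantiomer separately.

15

In an octahedral complex each vertex has one trans partner and four cis neighbours.
Systematic enumeration (placing each ligand type in turn and discarding arrangements equivalent by rotation or reflection) gives 9 geometric isomers.
Of these, 6 lack any improper symmetry element and so occur as enantiomeric pairs, giving 9 + 6 = 15 stereoisomers in total.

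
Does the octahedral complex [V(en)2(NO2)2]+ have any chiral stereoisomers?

yes

An octahedron has six vertices in three trans pairs; every non-trans pair is cis.
Each en is bidentate and must span two cis positions.
There are 2 geometric isomers: NO2 trans; NO2 cis (chiral).
One of these lacks any improper symmetry element and so occurs as an enantiomeric pair, giving 2 + 1 = 3 stereoisomers in total.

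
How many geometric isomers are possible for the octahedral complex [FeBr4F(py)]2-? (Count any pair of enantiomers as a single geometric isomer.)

An octahedron has six vertices in three trans pairs; every non-trans pair is cis.
The distinct arrangements are (2 in all): F and py mutually trans; F and py mutually cis.

2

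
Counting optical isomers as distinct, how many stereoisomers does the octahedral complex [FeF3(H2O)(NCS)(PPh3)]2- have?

An octahedron has six vertices in three trans pairs; every non-trans pair is cis.
Working through the distinct placements yields 4 geometric isomers: F mer (3 arrangements); F fac (chiral).
One of these lacks any improper symmetry element and so occurs as an enantiomeric pair, giving 4 + 1 = 5 stereoisomers in total.

5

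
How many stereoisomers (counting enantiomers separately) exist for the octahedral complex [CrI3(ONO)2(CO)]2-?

An octahedron has six vertices in three trans pairs; every non-trans pair is cis.
Working through the distinct placements yields 3 geometric isomers: I mer, ONO trans; I fac, ONO cis; I mer, ONO cis.
Each arrangement has an internal mirror plane or centre of symmetry, so none is chiral.

3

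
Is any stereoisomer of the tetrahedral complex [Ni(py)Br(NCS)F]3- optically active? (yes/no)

In a tetrahedral complex all four positions are equivalent and every pair of ligands is adjacent — there is no cis/trans distinction.
Only one geometric arrangement is possible; it has no improper symmetry element, so it exists as a pair of enantiomers (2 stereoisomers).

yes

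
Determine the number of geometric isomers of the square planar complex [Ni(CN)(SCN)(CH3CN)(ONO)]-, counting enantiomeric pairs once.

3

A square has two trans pairs of vertices; adjacent vertices are cis.
There are 3 geometric isomers: (CH3CN/ONO trans, CN/SCN trans); (CH3CN/SCN trans, CN/ONO trans); (CH3CN/CN trans, ONO/SCN trans).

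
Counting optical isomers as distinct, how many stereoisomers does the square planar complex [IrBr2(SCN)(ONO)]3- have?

A square has two trans pairs of vertices; adjacent vertices are cis.
The distinct arrangements are (2 in all): Br cis; Br trans.
Each arrangement has an internal mirror plane or centre of symmetry, so none is chiral.

2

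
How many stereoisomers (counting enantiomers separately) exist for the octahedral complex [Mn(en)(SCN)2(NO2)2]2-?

4

In an octahedral complex each vertex has one trans partner and four cis neighbours.
Each en is bidentate and must span two cis positions.
The distinct arrangements are (3 in all): SCN cis, NO2 trans; SCN cis, NO2 cis (chiral); SCN trans, NO2 cis.
One of these lacks any improper symmetry element and so occurs as an enantiomeric pair, giving 3 + 1 = 4 stereoisomers in total.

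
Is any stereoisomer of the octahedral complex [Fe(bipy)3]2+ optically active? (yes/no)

yes

The six octahedral sites form three mutually perpendicular trans pairs.
Each bipy is bidentate and must span two cis positions.
Only one geometric arrangement is possible; it has no improper symmetry element, so it exists as a pair of enantiomers (2 stereoisomers).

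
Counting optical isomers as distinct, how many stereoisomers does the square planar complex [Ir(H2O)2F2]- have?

2

A square has two trans pairs of vertices; adjacent vertices are cis.
The distinct arrangements are (2 in all): H2O cis; H2O trans.
Each arrangement has an internal mirror plane or centre of symmetry, so none is chiral.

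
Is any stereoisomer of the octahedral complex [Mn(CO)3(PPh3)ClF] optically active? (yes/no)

The six octahedral sites form three mutually perpendicular trans pairs.
Working through the distinct placements yields 4 geometric isomers: CO mer (3 arrangements); CO fac (chiral).
One of these lacks any improper symmetry element and so occurs as an enantiomeric pair, giving 4 + 1 = 5 stereoisomers in total.

yes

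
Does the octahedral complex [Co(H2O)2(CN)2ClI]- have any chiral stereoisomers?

An octahedron has six vertices in three trans pairs; every non-trans pair is cis.
Working through the distinct placements yields 6 geometric isomers: H2O cis, CN trans; H2O trans, CN trans; H2O cis, CN cis (3 arrangements, 2 chiral); H2O trans, CN cis.
Of these, 2 lack any improper symmetry element and so occur as enantiomeric pairs, giving 6 + 2 = 8 stereoisomers in total.

yes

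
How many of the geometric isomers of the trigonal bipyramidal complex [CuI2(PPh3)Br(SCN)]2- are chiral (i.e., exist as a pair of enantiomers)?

In a trigonal bipyramid the two axial positions differ from the three equatorial ones.
Placing the ligands in turn and identifying arrangements related by rotation or reflection leaves 7 distinct geometric isomers.
Of these, 3 lack any improper symmetry element and so occur as enantiomeric pairs, giving 7 + 3 = 10 stereoisomers in total.

3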